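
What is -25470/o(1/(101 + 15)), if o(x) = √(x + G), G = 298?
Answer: -16980*√111389/3841 ≈ -1475.4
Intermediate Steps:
o(x) = √(298 + x) (o(x) = √(x + 298) = √(298 + x))
-25470/o(1/(101 + 15)) = -25470/√(298 + 1/(101 + 15)) = -25470/√(298 + 1/116) = -25470*2*√111389/11523 = -16980*√111389/3841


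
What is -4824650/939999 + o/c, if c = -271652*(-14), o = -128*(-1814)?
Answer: -2266312657174/446867064609 ≈ -5.0716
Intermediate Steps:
o = 232192
c = 3803128
-4824650/939999 + o/c = -4824650/939999 + 232192/3803128 = -4824650*1/939999 + 232192*(1/3803128) = -4824650/939999 + 29024/475391 = -2266312657174/446867064609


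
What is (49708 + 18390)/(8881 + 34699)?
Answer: 34049/21790 ≈ 1.5626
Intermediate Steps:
(49708 + 18390)/(8881 + 34699) = 68098/43580 = 68098*(1/43580) = 34049/21790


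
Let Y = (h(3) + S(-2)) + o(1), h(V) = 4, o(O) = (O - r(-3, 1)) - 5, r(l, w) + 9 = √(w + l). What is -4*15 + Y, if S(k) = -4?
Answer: -55 - I*√2 ≈ -55.0 - 1.4142*I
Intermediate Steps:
r(l, w) = -9 + √(l + w) (r(l, w) = -9 + √(w + l) = -9 + √(l + w))
o(O) = 4 + O - I*√2 (o(O) = (O - (-9 + √(-3 + 1))) - 5 = (O - (-9 + √(-2))) - 5 = (O - (-9 + I*√2)) - 5 = (O + (9 - I*√2)) - 5 = (9 + O - I*√2) - 5 = 4 + O - I*√2)
Y = 5 - I*√2 (Y = (4 - 4) + (4 + 1 - I*√2) = 0 + (5 - I*√2) = 5 - I*√2 ≈ 5.0 - 1.4142*I)
-4*15 + Y = -4*15 + (5 - I*√2) = -60 + (5 - I*√2) = -55 - I*√2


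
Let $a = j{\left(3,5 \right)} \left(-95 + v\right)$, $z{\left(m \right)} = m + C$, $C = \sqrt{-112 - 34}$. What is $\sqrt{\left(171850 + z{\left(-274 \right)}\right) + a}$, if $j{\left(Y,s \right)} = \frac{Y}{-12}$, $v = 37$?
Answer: $\frac{\sqrt{686362 + 4 i \sqrt{146}}}{2} \approx 414.23 + 0.014585 i$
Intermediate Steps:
$j{\left(Y,s \right)} = - \frac{Y}{12}$ ($j{\left(Y,s \right)} = Y \left(- \frac{1}{12}\right) = - \frac{Y}{12}$)
$C = i \sqrt{146}$ ($C = \sqrt{-146} = i \sqrt{146} \approx 12.083 i$)
$z{\left(m \right)} = m + i \sqrt{146}$
$a = \frac{29}{2}$ ($a = \left(- \frac{1}{12}\right) 3 \left(-95 + 37\right) = \left(- \frac{1}{4}\right) \left(-58\right) = \frac{29}{2} \approx 14.5$)
$\sqrt{\left(171850 + z{\left(-274 \right)}\right) + a} = \sqrt{\left(171850 - \left(274 - i \sqrt{146}\right)\right) + \frac{29}{2}} = \sqrt{\left(171576 + i \sqrt{146}\right) + \frac{29}{2}} = \sqrt{\frac{343181}{2} + i \sqrt{146}}$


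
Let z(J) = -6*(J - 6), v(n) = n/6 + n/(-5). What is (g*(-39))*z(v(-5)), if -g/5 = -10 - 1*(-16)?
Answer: 40950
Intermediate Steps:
g = -30 (g = -5*(-10 - 1*(-16)) = -5*(-10 + 16) = -5*6 = -30)
v(n) = -n/30 (v(n) = n*(⅙) + n*(-⅕) = n/6 - n/5 = -n/30)
z(J) = 36 - 6*J (z(J) = -6*(-6 + J) = 36 - 6*J)
(g*(-39))*z(v(-5)) = (-30*(-39))*(36 - (-1)*(-5)/5) = 1170*(36 - 6*⅙) = 1170*(36 - 1) = 1170*35 = 40950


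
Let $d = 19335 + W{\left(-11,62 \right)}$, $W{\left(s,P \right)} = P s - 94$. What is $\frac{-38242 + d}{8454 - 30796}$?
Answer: $\frac{19683}{22342} \approx 0.88099$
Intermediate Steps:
$W{\left(s,P \right)} = -94 + P s$
$d = 18559$ ($d = 19335 + \left(-94 + 62 \left(-11\right)\right) = 19335 - 776 = 18559$)
$\frac{-38242 + d}{8454 - 30796} = \frac{-38242 + 18559}{8454 - 30796} = - \frac{19683}{-22342} = \left(-19683\right) \left(- \frac{1}{22342}\right) = \frac{19683}{22342}$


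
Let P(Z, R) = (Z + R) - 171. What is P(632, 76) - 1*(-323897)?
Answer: 324434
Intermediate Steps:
P(Z, R) = -171 + R + Z (P(Z, R) = (R + Z) - 171 = -171 + R + Z)
P(632, 76) - 1*(-323897) = (-171 + 76 + 632) - 1*(-323897) = 537 + 323897 = 324434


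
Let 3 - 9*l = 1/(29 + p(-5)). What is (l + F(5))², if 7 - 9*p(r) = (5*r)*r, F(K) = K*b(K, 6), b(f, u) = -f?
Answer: 112042225/184041 ≈ 608.79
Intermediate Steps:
F(K) = -K² (F(K) = K*(-K) = -K²)
p(r) = 7/9 - 5*r²/9 (p(r) = 7/9 - 5*r*r/9 = 7/9 - 5*r²/9)
l = 140/429 (l = ⅓ - 1/(9*(29 + (7/9 - 5/9*(-5)²))) = ⅓ - 1/(9*(29 + (7/9 - 5/9*25))) = ⅓ - 1/(9*(29 + (7/9 - 125/9))) = ⅓ - 1/(9*(29 - 118/9)) = ⅓ - 1/(9*143/9) = ⅓ - ⅑*9/143 = ⅓ - 1/143 = 140/429 ≈ 0.32634)
(l + F(5))² = (140/429 - 1*5²)² = (140/429 - 1*25)² = (140/429 - 25)² = (-10585/429)² = 112042225/184041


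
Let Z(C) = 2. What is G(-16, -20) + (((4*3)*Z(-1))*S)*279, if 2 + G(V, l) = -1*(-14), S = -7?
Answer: -46860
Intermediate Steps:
G(V, l) = 12 (G(V, l) = -2 - 1*(-14) = -2 + 14 = 12)
G(-16, -20) + (((4*3)*Z(-1))*S)*279 = 12 + (((4*3)*2)*(-7))*279 = 12 + ((12*2)*(-7))*279 = 12 + (24*(-7))*279 = 12 - 168*279 = 12 - 46872 = -46860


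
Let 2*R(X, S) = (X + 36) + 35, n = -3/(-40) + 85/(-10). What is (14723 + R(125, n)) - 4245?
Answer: 10576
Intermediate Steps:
n = -337/40 (n = -3*(-1/40) + 85*(-1/10) = 3/40 - 17/2 = -337/40 ≈ -8.4250)
R(X, S) = 71/2 + X/2 (R(X, S) = ((X + 36) + 35)/2 = ((36 + X) + 35)/2 = (71 + X)/2 = 71/2 + X/2)
(14723 + R(125, n)) - 4245 = (14723 + (71/2 + (1/2)*125)) - 4245 = (14723 + (71/2 + 125/2)) - 4245 = (14723 + 98) - 4245 = 14821 - 4245 = 10576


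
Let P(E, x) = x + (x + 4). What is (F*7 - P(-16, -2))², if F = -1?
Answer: 49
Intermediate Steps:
P(E, x) = 4 + 2*x (P(E, x) = x + (4 + x) = 4 + 2*x)
(F*7 - P(-16, -2))² = (-1*7 - (4 + 2*(-2)))² = (-7 - (4 - 4))² = (-7 - 1*0)² = (-7 + 0)² = (-7)² = 49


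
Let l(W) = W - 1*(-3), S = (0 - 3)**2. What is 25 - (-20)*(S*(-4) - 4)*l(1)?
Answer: -3175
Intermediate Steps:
S = 9 (S = (-3)**2 = 9)
l(W) = 3 + W (l(W) = W + 3 = 3 + W)
25 - (-20)*(S*(-4) - 4)*l(1) = 25 - (-20)*(9*(-4) - 4)*(3 + 1) = 25 - (-20)*(-36 - 4)*4 = 25 - (-20)*(-40*4) = 25 - (-20)*(-160) = 25 - 20*160 = 25 - 3200 = -3175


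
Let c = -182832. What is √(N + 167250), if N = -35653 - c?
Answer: √314429 ≈ 560.74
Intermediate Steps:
N = 147179 (N = -35653 - 1*(-182832) = -35653 + 182832 = 147179)
√(N + 167250) = √(147179 + 167250) = √314429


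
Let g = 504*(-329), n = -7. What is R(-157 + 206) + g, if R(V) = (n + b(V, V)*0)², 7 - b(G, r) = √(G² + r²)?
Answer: -165767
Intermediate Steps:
g = -165816
b(G, r) = 7 - √(G² + r²)
R(V) = 49 (R(V) = (-7 + (7 - √(V² + V²))*0)² = (-7 + (7 - √(2*V²))*0)² = (-7 + (7 - √2*√(V²))*0)² = (-7 + 0)² = (-7)² = 49)
R(-157 + 206) + g = 49 - 165816 = -165767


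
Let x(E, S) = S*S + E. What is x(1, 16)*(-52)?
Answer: -13364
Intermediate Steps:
x(E, S) = E + S**2 (x(E, S) = S**2 + E = E + S**2)
x(1, 16)*(-52) = (1 + 16**2)*(-52) = (1 + 256)*(-52) = 257*(-52) = -13364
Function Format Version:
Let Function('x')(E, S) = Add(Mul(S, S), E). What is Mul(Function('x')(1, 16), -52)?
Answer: -13364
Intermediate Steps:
Function('x')(E, S) = Add(E, Pow(S, 2)) (Function('x')(E, S) = Add(Pow(S, 2), E) = Add(E, Pow(S, 2)))
Mul(Function('x')(1, 16), -52) = Mul(Add(1, Pow(16, 2)), -52) = Mul(Add(1, 256), -52) = Mul(257, -52) = -13364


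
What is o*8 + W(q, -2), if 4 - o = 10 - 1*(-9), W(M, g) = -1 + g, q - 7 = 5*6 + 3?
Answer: -123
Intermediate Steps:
q = 40 (q = 7 + (5*6 + 3) = 7 + (30 + 3) = 7 + 33 = 40)
o = -15 (o = 4 - (10 - 1*(-9)) = 4 - (10 + 9) = 4 - 1*19 = 4 - 19 = -15)
o*8 + W(q, -2) = -15*8 + (-1 - 2) = -120 - 3 = -123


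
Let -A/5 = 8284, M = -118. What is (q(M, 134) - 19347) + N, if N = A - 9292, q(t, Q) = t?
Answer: -70177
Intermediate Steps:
A = -41420 (A = -5*8284 = -41420)
N = -50712 (N = -41420 - 9292 = -50712)
(q(M, 134) - 19347) + N = (-118 - 19347) - 50712 = -19465 - 50712 = -70177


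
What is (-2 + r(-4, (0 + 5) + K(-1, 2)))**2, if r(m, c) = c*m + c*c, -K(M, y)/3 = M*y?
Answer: 5625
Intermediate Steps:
K(M, y) = -3*M*y
r(m, c) = c**2 + c*m (r(m, c) = c*m + c**2 = c**2 + c*m)
(-2 + r(-4, (0 + 5) + K(-1, 2)))**2 = (-2 + ((0 + 5) - 3*(-1)*2)*(((0 + 5) - 3*(-1)*2) - 4))**2 = (-2 + (5 + 6)*((5 + 6) - 4))**2 = (-2 + 11*(11 - 4))**2 = (-2 + 11*7)**2 = (-2 + 77)**2 = 75**2 = 5625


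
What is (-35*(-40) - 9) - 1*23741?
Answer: -22350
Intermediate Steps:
(-35*(-40) - 9) - 1*23741 = (1400 - 9) - 23741 = 1391 - 23741 = -22350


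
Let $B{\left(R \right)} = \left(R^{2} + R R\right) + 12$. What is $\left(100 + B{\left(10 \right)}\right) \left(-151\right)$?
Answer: $-47112$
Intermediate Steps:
$B{\left(R \right)} = 12 + 2 R^{2}$ ($B{\left(R \right)} = \left(R^{2} + R^{2}\right) + 12 = 2 R^{2} + 12 = 12 + 2 R^{2}$)
$\left(100 + B{\left(10 \right)}\right) \left(-151\right) = \left(100 + \left(12 + 2 \cdot 10^{2}\right)\right) \left(-151\right) = \left(100 + \left(12 + 2 \cdot 100\right)\right) \left(-151\right) = \left(100 + \left(12 + 200\right)\right) \left(-151\right) = \left(100 + 212\right) \left(-151\right) = 312 \left(-151\right) = -47112$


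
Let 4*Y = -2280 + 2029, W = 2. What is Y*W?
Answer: -251/2 ≈ -125.50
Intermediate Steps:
Y = -251/4 (Y = (-2280 + 2029)/4 = (¼)*(-251) = -251/4 ≈ -62.750)
Y*W = -251/4*2 = -251/2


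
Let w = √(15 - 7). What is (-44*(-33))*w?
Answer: 2904*√2 ≈ 4106.9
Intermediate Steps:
w = 2*√2 (w = √8 = 2*√2 ≈ 2.8284)
(-44*(-33))*w = (-44*(-33))*(2*√2) = 1452*(2*√2) = 2904*√2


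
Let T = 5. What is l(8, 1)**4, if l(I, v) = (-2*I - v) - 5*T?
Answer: 3111696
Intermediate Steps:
l(I, v) = -25 - v - 2*I (l(I, v) = (-2*I - v) - 5*5 = (-v - 2*I) - 25 = -25 - v - 2*I)
l(8, 1)**4 = (-25 - 1*1 - 2*8)**4 = (-25 - 1 - 16)**4 = (-42)**4 = 3111696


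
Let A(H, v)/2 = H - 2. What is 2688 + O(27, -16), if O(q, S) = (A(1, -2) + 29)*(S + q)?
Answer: 2985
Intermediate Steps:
A(H, v) = -4 + 2*H (A(H, v) = 2*(H - 2) = 2*(-2 + H) = -4 + 2*H)
O(q, S) = 27*S + 27*q (O(q, S) = ((-4 + 2*1) + 29)*(S + q) = ((-4 + 2) + 29)*(S + q) = (-2 + 29)*(S + q) = 27*(S + q) = 27*S + 27*q)
2688 + O(27, -16) = 2688 + (27*(-16) + 27*27) = 2688 + (-432 + 729) = 2688 + 297 = 2985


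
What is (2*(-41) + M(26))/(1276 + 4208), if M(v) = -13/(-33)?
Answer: -2693/180972 ≈ -0.014881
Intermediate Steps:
M(v) = 13/33 (M(v) = -13*(-1/33) = 13/33)
(2*(-41) + M(26))/(1276 + 4208) = (2*(-41) + 13/33)/(1276 + 4208) = (-82 + 13/33)/5484 = -2693/33*1/5484 = -2693/180972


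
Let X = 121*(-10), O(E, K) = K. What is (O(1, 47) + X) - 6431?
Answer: -7594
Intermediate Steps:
X = -1210
(O(1, 47) + X) - 6431 = (47 - 1210) - 6431 = -1163 - 6431 = -7594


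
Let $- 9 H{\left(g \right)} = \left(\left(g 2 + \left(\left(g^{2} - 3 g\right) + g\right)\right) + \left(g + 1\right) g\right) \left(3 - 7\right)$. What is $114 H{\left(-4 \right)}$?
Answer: $\frac{4256}{3} \approx 1418.7$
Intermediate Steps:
$H{\left(g \right)} = \frac{4 g^{2}}{9} + \frac{4 g \left(1 + g\right)}{9}$ ($H{\left(g \right)} = - \frac{\left(\left(g 2 + \left(\left(g^{2} - 3 g\right) + g\right)\right) + \left(g + 1\right) g\right) \left(3 - 7\right)}{9} = - \frac{\left(\left(2 g + \left(g^{2} - 2 g\right)\right) + \left(1 + g\right) g\right) \left(-4\right)}{9} = - \frac{\left(g^{2} + g \left(1 + g\right)\right) \left(-4\right)}{9} = - \frac{- 4 g^{2} - 4 g \left(1 + g\right)}{9} = \frac{4 g^{2}}{9} + \frac{4 g \left(1 + g\right)}{9}$)
$114 H{\left(-4 \right)} = 114 \cdot \frac{4}{9} \left(-4\right) \left(1 + 2 \left(-4\right)\right) = 114 \cdot \frac{4}{9} \left(-4\right) \left(1 - 8\right) = 114 \cdot \frac{4}{9} \left(-4\right) \left(-7\right) = 114 \cdot \frac{112}{9} = \frac{4256}{3}$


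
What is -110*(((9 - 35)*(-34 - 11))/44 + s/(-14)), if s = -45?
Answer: -22950/7 ≈ -3278.6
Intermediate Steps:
-110*(((9 - 35)*(-34 - 11))/44 + s/(-14)) = -110*(((9 - 35)*(-34 - 11))/44 - 45/(-14)) = -110*(-26*(-45)*(1/44) - 45*(-1/14)) = -110*(1170*(1/44) + 45/14) = -110*(585/22 + 45/14) = -110*2295/77 = -22950/7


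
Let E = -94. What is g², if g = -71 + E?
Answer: 27225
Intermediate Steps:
g = -165 (g = -71 - 94 = -165)
g² = (-165)² = 27225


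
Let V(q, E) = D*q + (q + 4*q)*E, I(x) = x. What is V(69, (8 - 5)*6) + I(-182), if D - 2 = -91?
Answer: -113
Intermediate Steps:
D = -89 (D = 2 - 91 = -89)
V(q, E) = -89*q + 5*E*q (V(q, E) = -89*q + (q + 4*q)*E = -89*q + (5*q)*E = -89*q + 5*E*q)
V(69, (8 - 5)*6) + I(-182) = 69*(-89 + 5*((8 - 5)*6)) - 182 = 69*(-89 + 5*(3*6)) - 182 = 69*(-89 + 5*18) - 182 = 69*(-89 + 90) - 182 = 69*1 - 182 = 69 - 182 = -113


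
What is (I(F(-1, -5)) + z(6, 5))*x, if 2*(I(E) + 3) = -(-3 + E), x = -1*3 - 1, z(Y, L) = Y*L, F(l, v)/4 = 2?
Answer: -98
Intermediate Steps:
F(l, v) = 8 (F(l, v) = 4*2 = 8)
z(Y, L) = L*Y
x = -4 (x = -3 - 1 = -4)
I(E) = -3/2 - E/2 (I(E) = -3 + (-(-3 + E))/2 = -3 + (3 - E)/2 = -3 + (3/2 - E/2) = -3/2 - E/2)
(I(F(-1, -5)) + z(6, 5))*x = ((-3/2 - ½*8) + 5*6)*(-4) = ((-3/2 - 4) + 30)*(-4) = (-11/2 + 30)*(-4) = (49/2)*(-4) = -98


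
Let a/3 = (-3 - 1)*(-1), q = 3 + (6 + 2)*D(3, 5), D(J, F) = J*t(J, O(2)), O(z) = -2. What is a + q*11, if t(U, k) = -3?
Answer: -747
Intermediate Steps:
D(J, F) = -3*J (D(J, F) = J*(-3) = -3*J)
q = -69 (q = 3 + (6 + 2)*(-3*3) = 3 + 8*(-9) = 3 - 72 = -69)
a = 12 (a = 3*((-3 - 1)*(-1)) = 3*(-4*(-1)) = 3*4 = 12)
a + q*11 = 12 - 69*11 = 12 - 759 = -747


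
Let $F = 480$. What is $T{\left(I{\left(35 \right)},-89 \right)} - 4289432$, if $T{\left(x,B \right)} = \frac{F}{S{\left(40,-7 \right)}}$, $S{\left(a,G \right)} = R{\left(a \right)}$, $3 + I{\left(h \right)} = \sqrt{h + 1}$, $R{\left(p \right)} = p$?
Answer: $-4289420$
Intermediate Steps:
$I{\left(h \right)} = -3 + \sqrt{1 + h}$ ($I{\left(h \right)} = -3 + \sqrt{h + 1} = -3 + \sqrt{1 + h}$)
$S{\left(a,G \right)} = a$
$T{\left(x,B \right)} = 12$ ($T{\left(x,B \right)} = \frac{480}{40} = 480 \cdot \frac{1}{40} = 12$)
$T{\left(I{\left(35 \right)},-89 \right)} - 4289432 = 12 - 4289432 = -4289420$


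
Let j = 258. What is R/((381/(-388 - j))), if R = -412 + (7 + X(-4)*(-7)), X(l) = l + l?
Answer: 225454/381 ≈ 591.74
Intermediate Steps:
X(l) = 2*l
R = -349 (R = -412 + (7 + (2*(-4))*(-7)) = -412 + (7 - 8*(-7)) = -412 + (7 + 56) = -412 + 63 = -349)
R/((381/(-388 - j))) = -349/(381/(-388 - 1*258)) = -349/(381/(-388 - 258)) = -349/(381/(-646)) = -349/(381*(-1/646)) = -349/(-381/646) = -349*(-646/381) = 225454/381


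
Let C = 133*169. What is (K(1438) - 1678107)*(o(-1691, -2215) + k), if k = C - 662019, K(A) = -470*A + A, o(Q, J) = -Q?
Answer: 1500562975179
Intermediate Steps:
C = 22477
K(A) = -469*A
k = -639542 (k = 22477 - 662019 = -639542)
(K(1438) - 1678107)*(o(-1691, -2215) + k) = (-469*1438 - 1678107)*(-1*(-1691) - 639542) = (-674422 - 1678107)*(1691 - 639542) = -2352529*(-637851) = 1500562975179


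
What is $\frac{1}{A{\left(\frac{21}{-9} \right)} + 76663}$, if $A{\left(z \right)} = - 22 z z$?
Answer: $\frac{9}{688889} \approx 1.3065 \cdot 10^{-5}$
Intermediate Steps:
$A{\left(z \right)} = - 22 z^{2}$
$\frac{1}{A{\left(\frac{21}{-9} \right)} + 76663} = \frac{1}{- 22 \left(\frac{21}{-9}\right)^{2} + 76663} = \frac{1}{- 22 \left(21 \left(- \frac{1}{9}\right)\right)^{2} + 76663} = \frac{1}{- 22 \left(- \frac{7}{3}\right)^{2} + 76663} = \frac{1}{\left(-22\right) \frac{49}{9} + 76663} = \frac{1}{- \frac{1078}{9} + 76663} = \frac{1}{\frac{688889}{9}} = \frac{9}{688889}$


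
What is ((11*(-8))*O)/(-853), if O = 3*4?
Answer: 1056/853 ≈ 1.2380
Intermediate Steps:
O = 12
((11*(-8))*O)/(-853) = ((11*(-8))*12)/(-853) = -88*12*(-1/853) = -1056*(-1/853) = 1056/853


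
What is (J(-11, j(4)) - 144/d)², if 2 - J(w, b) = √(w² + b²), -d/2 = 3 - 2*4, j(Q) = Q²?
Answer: 13269/25 + 124*√377/5 ≈ 1012.3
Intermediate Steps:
d = 10 (d = -2*(3 - 2*4) = -2*(3 - 8) = -2*(-5) = 10)
J(w, b) = 2 - √(b² + w²) (J(w, b) = 2 - √(w² + b²) = 2 - √(b² + w²))
(J(-11, j(4)) - 144/d)² = ((2 - √((4²)² + (-11)²)) - 144/10)² = ((2 - √(16² + 121)) - 144*⅒)² = ((2 - √(256 + 121)) - 72/5)² = ((2 - √377) - 72/5)² = (-62/5 - √377)²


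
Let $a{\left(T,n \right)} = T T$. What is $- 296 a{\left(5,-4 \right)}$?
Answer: $-7400$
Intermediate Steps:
$a{\left(T,n \right)} = T^{2}$
$- 296 a{\left(5,-4 \right)} = - 296 \cdot 5^{2} = \left(-296\right) 25 = -7400$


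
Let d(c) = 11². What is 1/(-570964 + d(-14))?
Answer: -1/570843 ≈ -1.7518e-6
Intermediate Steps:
d(c) = 121
1/(-570964 + d(-14)) = 1/(-570964 + 121) = 1/(-570843) = -1/570843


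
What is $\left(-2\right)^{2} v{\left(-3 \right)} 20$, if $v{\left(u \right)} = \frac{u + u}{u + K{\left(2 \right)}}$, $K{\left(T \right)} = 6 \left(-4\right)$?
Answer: $\frac{160}{9} \approx 17.778$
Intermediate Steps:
$K{\left(T \right)} = -24$
$v{\left(u \right)} = \frac{2 u}{-24 + u}$ ($v{\left(u \right)} = \frac{u + u}{u - 24} = \frac{2 u}{-24 + u}$)
$\left(-2\right)^{2} v{\left(-3 \right)} 20 = \left(-2\right)^{2} \cdot 2 \left(-3\right) \frac{1}{-24 - 3} \cdot 20 = 4 \cdot 2 \left(-3\right) \frac{1}{-27} \cdot 20 = 4 \cdot 2 \left(-3\right) \left(- \frac{1}{27}\right) 20 = 4 \cdot \frac{2}{9} \cdot 20 = \frac{8}{9} \cdot 20 = \frac{160}{9}$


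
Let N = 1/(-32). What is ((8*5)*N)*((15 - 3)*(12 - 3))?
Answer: -135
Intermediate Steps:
N = -1/32 ≈ -0.031250
((8*5)*N)*((15 - 3)*(12 - 3)) = ((8*5)*(-1/32))*((15 - 3)*(12 - 3)) = (40*(-1/32))*(12*9) = -5/4*108 = -135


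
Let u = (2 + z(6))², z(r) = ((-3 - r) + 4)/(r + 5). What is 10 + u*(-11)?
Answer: -179/11 ≈ -16.273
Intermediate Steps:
z(r) = (1 - r)/(5 + r)
u = 289/121 (u = (2 + (1 - 1*6)/(5 + 6))² = (2 + (1 - 6)/11)² = (2 + (1/11)*(-5))² = (2 - 5/11)² = (17/11)² = 289/121 ≈ 2.3884)
10 + u*(-11) = 10 + (289/121)*(-11) = 10 - 289/11 = -179/11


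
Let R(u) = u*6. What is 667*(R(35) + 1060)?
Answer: 847090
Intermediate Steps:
R(u) = 6*u
667*(R(35) + 1060) = 667*(6*35 + 1060) = 667*(210 + 1060) = 667*1270 = 847090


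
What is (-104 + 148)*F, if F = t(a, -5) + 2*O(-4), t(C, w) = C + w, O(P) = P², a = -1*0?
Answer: 1188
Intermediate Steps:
a = 0
F = 27 (F = (0 - 5) + 2*(-4)² = -5 + 2*16 = -5 + 32 = 27)
(-104 + 148)*F = (-104 + 148)*27 = 44*27 = 1188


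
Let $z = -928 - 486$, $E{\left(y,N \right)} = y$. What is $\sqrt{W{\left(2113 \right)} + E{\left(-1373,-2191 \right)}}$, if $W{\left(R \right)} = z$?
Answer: $i \sqrt{2787} \approx 52.792 i$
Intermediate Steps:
$z = -1414$
$W{\left(R \right)} = -1414$
$\sqrt{W{\left(2113 \right)} + E{\left(-1373,-2191 \right)}} = \sqrt{-1414 - 1373} = \sqrt{-2787} = i \sqrt{2787}$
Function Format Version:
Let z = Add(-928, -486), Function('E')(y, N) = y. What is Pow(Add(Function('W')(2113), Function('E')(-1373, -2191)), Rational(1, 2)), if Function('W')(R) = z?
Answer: Mul(I, Pow(2787, Rational(1, 2))) ≈ Mul(52.792, I)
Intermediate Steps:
z = -1414
Function('W')(R) = -1414
Pow(Add(Function('W')(2113), Function('E')(-1373, -2191)), Rational(1, 2)) = Pow(Add(-1414, -1373), Rational(1, 2)) = Pow(-2787, Rational(1, 2)) = Mul(I, Pow(2787, Rational(1, 2)))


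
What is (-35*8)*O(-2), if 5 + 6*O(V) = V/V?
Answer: 560/3 ≈ 186.67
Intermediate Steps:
O(V) = -⅔ (O(V) = -⅚ + (V/V)/6 = -⅚ + (⅙)*1 = -⅚ + ⅙ = -⅔)
(-35*8)*O(-2) = -35*8*(-⅔) = -280*(-⅔) = 560/3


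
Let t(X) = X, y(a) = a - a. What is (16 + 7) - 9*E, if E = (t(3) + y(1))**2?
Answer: -58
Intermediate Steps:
y(a) = 0
E = 9 (E = (3 + 0)**2 = 3**2 = 9)
(16 + 7) - 9*E = (16 + 7) - 9*9 = 23 - 81 = -58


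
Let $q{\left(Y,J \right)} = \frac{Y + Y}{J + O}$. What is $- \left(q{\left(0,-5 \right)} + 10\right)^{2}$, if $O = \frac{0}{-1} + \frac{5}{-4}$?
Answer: $-100$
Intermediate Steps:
$O = - \frac{5}{4}$ ($O = 0 \left(-1\right) + 5 \left(- \frac{1}{4}\right) = 0 - \frac{5}{4} = - \frac{5}{4} \approx -1.25$)
$q{\left(Y,J \right)} = \frac{2 Y}{- \frac{5}{4} + J}$ ($q{\left(Y,J \right)} = \frac{Y + Y}{J - \frac{5}{4}} = \frac{2 Y}{- \frac{5}{4} + J}$)
$- \left(q{\left(0,-5 \right)} + 10\right)^{2} = - \left(8 \cdot 0 \frac{1}{-5 + 4 \left(-5\right)} + 10\right)^{2} = - \left(8 \cdot 0 \frac{1}{-5 - 20} + 10\right)^{2} = - \left(8 \cdot 0 \frac{1}{-25} + 10\right)^{2} = - \left(8 \cdot 0 \left(- \frac{1}{25}\right) + 10\right)^{2} = - \left(0 + 10\right)^{2} = - 10^{2} = \left(-1\right) 100 = -100$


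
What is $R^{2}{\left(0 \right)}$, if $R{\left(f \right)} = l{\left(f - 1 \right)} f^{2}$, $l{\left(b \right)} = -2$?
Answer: $0$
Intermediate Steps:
$R{\left(f \right)} = - 2 f^{2}$
$R^{2}{\left(0 \right)} = \left(- 2 \cdot 0^{2}\right)^{2} = \left(\left(-2\right) 0\right)^{2} = 0^{2} = 0$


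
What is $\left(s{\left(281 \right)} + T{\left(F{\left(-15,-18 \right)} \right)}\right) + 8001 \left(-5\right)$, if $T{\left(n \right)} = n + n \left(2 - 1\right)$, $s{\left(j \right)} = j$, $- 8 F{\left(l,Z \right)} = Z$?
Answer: $- \frac{79439}{2} \approx -39720.0$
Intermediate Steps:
$F{\left(l,Z \right)} = - \frac{Z}{8}$
$T{\left(n \right)} = 2 n$ ($T{\left(n \right)} = n + n \left(2 - 1\right) = n + n 1 = n + n = 2 n$)
$\left(s{\left(281 \right)} + T{\left(F{\left(-15,-18 \right)} \right)}\right) + 8001 \left(-5\right) = \left(281 + 2 \left(\left(- \frac{1}{8}\right) \left(-18\right)\right)\right) + 8001 \left(-5\right) = \left(281 + 2 \cdot \frac{9}{4}\right) - 40005 = \left(281 + \frac{9}{2}\right) - 40005 = \frac{571}{2} - 40005 = - \frac{79439}{2}$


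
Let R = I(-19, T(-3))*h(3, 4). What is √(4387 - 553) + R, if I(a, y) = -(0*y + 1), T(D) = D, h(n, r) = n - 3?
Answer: 3*√426 ≈ 61.919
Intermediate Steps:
h(n, r) = -3 + n
I(a, y) = -1 (I(a, y) = -(0 + 1) = -1*1 = -1)
R = 0 (R = -(-3 + 3) = -1*0 = 0)
√(4387 - 553) + R = √(4387 - 553) + 0 = √3834 + 0 = 3*√426 + 0 = 3*√426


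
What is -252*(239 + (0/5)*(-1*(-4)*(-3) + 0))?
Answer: -60228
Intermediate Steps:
-252*(239 + (0/5)*(-1*(-4)*(-3) + 0)) = -252*(239 + (0*(⅕))*(4*(-3) + 0)) = -252*(239 + 0*(-12 + 0)) = -252*(239 + 0*(-12)) = -252*(239 + 0) = -252*239 = -60228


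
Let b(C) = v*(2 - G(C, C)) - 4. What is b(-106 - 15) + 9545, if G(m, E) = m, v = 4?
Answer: 10033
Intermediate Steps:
b(C) = 4 - 4*C (b(C) = 4*(2 - C) - 4 = (8 - 4*C) - 4 = 4 - 4*C)
b(-106 - 15) + 9545 = (4 - 4*(-106 - 15)) + 9545 = (4 - 4*(-121)) + 9545 = (4 + 484) + 9545 = 488 + 9545 = 10033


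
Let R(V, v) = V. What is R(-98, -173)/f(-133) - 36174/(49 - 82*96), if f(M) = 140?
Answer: 306979/78230 ≈ 3.9241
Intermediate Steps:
R(-98, -173)/f(-133) - 36174/(49 - 82*96) = -98/140 - 36174/(49 - 82*96) = -98*1/140 - 36174/(49 - 7872) = -7/10 - 36174/(-7823) = -7/10 - 36174*(-1/7823) = -7/10 + 36174/7823 = 306979/78230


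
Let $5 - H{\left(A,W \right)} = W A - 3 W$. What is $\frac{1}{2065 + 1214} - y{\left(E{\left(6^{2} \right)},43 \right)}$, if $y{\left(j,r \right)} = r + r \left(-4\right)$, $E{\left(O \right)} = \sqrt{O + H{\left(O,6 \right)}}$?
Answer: $\frac{422992}{3279} \approx 129.0$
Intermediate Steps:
$H{\left(A,W \right)} = 5 + 3 W - A W$ ($H{\left(A,W \right)} = 5 - \left(W A - 3 W\right) = 5 - \left(A W - 3 W\right) = 5 - \left(- 3 W + A W\right) = 5 + 3 W - A W$)
$E{\left(O \right)} = \sqrt{23 - 5 O}$ ($E{\left(O \right)} = \sqrt{O + \left(5 + 3 \cdot 6 - O 6\right)} = \sqrt{O + \left(5 + 18 - 6 O\right)} = \sqrt{O - \left(-23 + 6 O\right)} = \sqrt{23 - 5 O}$)
$y{\left(j,r \right)} = - 3 r$ ($y{\left(j,r \right)} = r - 4 r = - 3 r$)
$\frac{1}{2065 + 1214} - y{\left(E{\left(6^{2} \right)},43 \right)} = \frac{1}{2065 + 1214} - \left(-3\right) 43 = \frac{1}{3279} - -129 = \frac{1}{3279} + 129 = \frac{422992}{3279}$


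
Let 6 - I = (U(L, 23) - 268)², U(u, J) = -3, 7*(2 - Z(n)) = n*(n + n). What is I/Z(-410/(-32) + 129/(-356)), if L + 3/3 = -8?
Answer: 521184056960/300123009 ≈ 1736.6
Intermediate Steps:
L = -9 (L = -1 - 8 = -9)
Z(n) = 2 - 2*n²/7 (Z(n) = 2 - n*(n + n)/7 = 2 - n*2*n/7 = 2 - 2*n²/7)
I = -73435 (I = 6 - (-3 - 268)² = 6 - 1*(-271)² = 6 - 1*73441 = 6 - 73441 = -73435)
I/Z(-410/(-32) + 129/(-356)) = -73435/(2 - 2*(-410/(-32) + 129/(-356))²/7) = -73435/(2 - 2*(-410*(-1/32) + 129*(-1/356))²/7) = -73435/(2 - 2*(205/16 - 129/356)²/7) = -73435/(2 - 2*(17729/1424)²/7) = -73435/(2 - 2/7*314317441/2027776) = -73435/(2 - 314317441/7097216) = -73435/(-300123009/7097216) = -73435*(-7097216/300123009) = 521184056960/300123009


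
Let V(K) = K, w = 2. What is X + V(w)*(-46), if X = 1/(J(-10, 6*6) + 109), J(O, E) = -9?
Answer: -9199/100 ≈ -91.990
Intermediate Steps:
X = 1/100 (X = 1/(-9 + 109) = 1/100 ≈ 0.010000)
X + V(w)*(-46) = 1/100 + 2*(-46) = 1/100 - 92 = -9199/100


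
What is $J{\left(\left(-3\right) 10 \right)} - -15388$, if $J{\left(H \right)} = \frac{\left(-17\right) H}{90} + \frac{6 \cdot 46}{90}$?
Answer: $\frac{230951}{15} \approx 15397.0$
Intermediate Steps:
$J{\left(H \right)} = \frac{46}{15} - \frac{17 H}{90}$ ($J{\left(H \right)} = - 17 H \frac{1}{90} + 276 \cdot \frac{1}{90} = - \frac{17 H}{90} + \frac{46}{15} = \frac{46}{15} - \frac{17 H}{90}$)
$J{\left(\left(-3\right) 10 \right)} - -15388 = \left(\frac{46}{15} - \frac{17 \left(\left(-3\right) 10\right)}{90}\right) - -15388 = \left(\frac{46}{15} - - \frac{17}{3}\right) + 15388 = \left(\frac{46}{15} + \frac{17}{3}\right) + 15388 = \frac{131}{15} + 15388 = \frac{230951}{15}$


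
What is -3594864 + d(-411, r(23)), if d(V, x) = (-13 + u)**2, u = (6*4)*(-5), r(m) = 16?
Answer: -3577175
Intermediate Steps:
u = -120 (u = 24*(-5) = -120)
d(V, x) = 17689 (d(V, x) = (-13 - 120)**2 = (-133)**2 = 17689)
-3594864 + d(-411, r(23)) = -3594864 + 17689 = -3577175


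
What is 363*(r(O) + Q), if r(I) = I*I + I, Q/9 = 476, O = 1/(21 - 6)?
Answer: 116633836/75 ≈ 1.5551e+6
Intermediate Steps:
O = 1/15 ≈ 0.066667
Q = 4284 (Q = 9*476 = 4284)
r(I) = I + I² (r(I) = I² + I = I + I²)
363*(r(O) + Q) = 363*((1 + 1/15)/15 + 4284) = 363*((1/15)*(16/15) + 4284) = 363*(16/225 + 4284) = 363*(963916/225) = 116633836/75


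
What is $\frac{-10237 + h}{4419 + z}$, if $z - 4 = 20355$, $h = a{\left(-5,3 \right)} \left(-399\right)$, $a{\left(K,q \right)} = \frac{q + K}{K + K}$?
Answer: $- \frac{1984}{4765} \approx -0.41637$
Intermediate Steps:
$a{\left(K,q \right)} = \frac{K + q}{2 K}$
$h = - \frac{399}{5}$ ($h = \frac{-5 + 3}{2 \left(-5\right)} \left(-399\right) = \frac{1}{2} \left(- \frac{1}{5}\right) \left(-2\right) \left(-399\right) = \frac{1}{5} \left(-399\right) = - \frac{399}{5} \approx -79.8$)
$z = 20359$ ($z = 4 + 20355 = 20359$)
$\frac{-10237 + h}{4419 + z} = \frac{-10237 - \frac{399}{5}}{4419 + 20359} = - \frac{51584}{5 \cdot 24778} = \left(- \frac{51584}{5}\right) \frac{1}{24778} = - \frac{1984}{4765}$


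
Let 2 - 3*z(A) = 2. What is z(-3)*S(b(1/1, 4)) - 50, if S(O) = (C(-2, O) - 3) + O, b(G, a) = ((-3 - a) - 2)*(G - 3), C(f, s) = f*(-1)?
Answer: -50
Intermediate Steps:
C(f, s) = -f
z(A) = 0 (z(A) = ⅔ - ⅓*2 = ⅔ - ⅔ = 0)
b(G, a) = (-5 - a)*(-3 + G)
S(O) = -1 + O (S(O) = (-1*(-2) - 3) + O = (2 - 3) + O = -1 + O)
z(-3)*S(b(1/1, 4)) - 50 = 0*(-1 + (15 - 5/1 + 3*4 - 1*4/1)) - 50 = 0*(-1 + (15 - 5*1 + 12 - 1*1*4)) - 50 = 0*(-1 + (15 - 5 + 12 - 4)) - 50 = 0*(-1 + 18) - 50 = 0*17 - 50 = 0 - 50 = -50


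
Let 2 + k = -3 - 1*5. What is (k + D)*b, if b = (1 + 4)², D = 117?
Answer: 2675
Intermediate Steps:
b = 25 (b = 5² = 25)
k = -10 (k = -2 + (-3 - 1*5) = -2 + (-3 - 5) = -2 - 8 = -10)
(k + D)*b = (-10 + 117)*25 = 107*25 = 2675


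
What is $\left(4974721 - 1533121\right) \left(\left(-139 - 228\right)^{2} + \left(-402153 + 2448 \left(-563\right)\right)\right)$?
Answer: $-5663799820800$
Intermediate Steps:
$\left(4974721 - 1533121\right) \left(\left(-139 - 228\right)^{2} + \left(-402153 + 2448 \left(-563\right)\right)\right) = 3441600 \left(\left(-367\right)^{2} - 1780377\right) = 3441600 \left(134689 - 1780377\right) = 3441600 \left(-1645688\right) = -5663799820800$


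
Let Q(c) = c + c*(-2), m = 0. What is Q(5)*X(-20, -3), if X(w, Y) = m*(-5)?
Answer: 0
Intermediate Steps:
X(w, Y) = 0 (X(w, Y) = 0*(-5) = 0)
Q(c) = -c (Q(c) = c - 2*c = -c)
Q(5)*X(-20, -3) = -1*5*0 = -5*0 = 0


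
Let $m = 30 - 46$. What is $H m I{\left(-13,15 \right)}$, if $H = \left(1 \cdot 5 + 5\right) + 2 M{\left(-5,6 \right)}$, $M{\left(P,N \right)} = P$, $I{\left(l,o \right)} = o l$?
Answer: $0$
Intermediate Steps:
$I{\left(l,o \right)} = l o$
$H = 0$ ($H = \left(1 \cdot 5 + 5\right) + 2 \left(-5\right) = \left(5 + 5\right) - 10 = 10 - 10 = 0$)
$m = -16$ ($m = 30 - 46 = -16$)
$H m I{\left(-13,15 \right)} = 0 \left(-16\right) \left(\left(-13\right) 15\right) = 0 \left(-195\right) = 0$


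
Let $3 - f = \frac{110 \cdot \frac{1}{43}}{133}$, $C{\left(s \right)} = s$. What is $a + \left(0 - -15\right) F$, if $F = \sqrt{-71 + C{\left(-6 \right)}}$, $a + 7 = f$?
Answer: $- \frac{22986}{5719} + 15 i \sqrt{77} \approx -4.0192 + 131.62 i$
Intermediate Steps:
$f = \frac{17047}{5719}$ ($f = 3 - \frac{110 \cdot \frac{1}{43}}{133} = 3 - 110 \cdot \frac{1}{43} \cdot \frac{1}{133} = 3 - \frac{110}{43} \cdot \frac{1}{133} = 3 - \frac{110}{5719} = \frac{17047}{5719} \approx 2.9808$)
$a = - \frac{22986}{5719}$ ($a = -7 + \frac{17047}{5719} = - \frac{22986}{5719} \approx -4.0192$)
$F = i \sqrt{77}$ ($F = \sqrt{-71 - 6} = \sqrt{-77} = i \sqrt{77} \approx 8.775 i$)
$a + \left(0 - -15\right) F = - \frac{22986}{5719} + \left(0 - -15\right) i \sqrt{77} = - \frac{22986}{5719} + \left(0 + 15\right) i \sqrt{77} = - \frac{22986}{5719} + 15 i \sqrt{77}$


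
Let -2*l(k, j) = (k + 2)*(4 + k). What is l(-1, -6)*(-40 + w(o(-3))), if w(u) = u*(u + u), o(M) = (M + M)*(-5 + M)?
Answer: -6852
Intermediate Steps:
o(M) = 2*M*(-5 + M) (o(M) = (2*M)*(-5 + M) = 2*M*(-5 + M))
w(u) = 2*u² (w(u) = u*(2*u) = 2*u²)
l(k, j) = -(2 + k)*(4 + k)/2 (l(k, j) = -(k + 2)*(4 + k)/2 = -(2 + k)*(4 + k)/2)
l(-1, -6)*(-40 + w(o(-3))) = (-4 - 3*(-1) - ½*(-1)²)*(-40 + 2*(2*(-3)*(-5 - 3))²) = (-4 + 3 - ½*1)*(-40 + 2*(2*(-3)*(-8))²) = (-4 + 3 - ½)*(-40 + 2*48²) = -3*(-40 + 2*2304)/2 = -3*(-40 + 4608)/2 = -3/2*4568 = -6852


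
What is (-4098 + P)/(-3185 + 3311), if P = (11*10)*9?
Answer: -74/3 ≈ -24.667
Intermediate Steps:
P = 990 (P = 110*9 = 990)
(-4098 + P)/(-3185 + 3311) = (-4098 + 990)/(-3185 + 3311) = -3108/126 = -3108*1/126 = -74/3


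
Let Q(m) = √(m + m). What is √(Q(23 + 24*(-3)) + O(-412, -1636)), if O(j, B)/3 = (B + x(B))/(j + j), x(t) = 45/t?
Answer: √(676527856242 + 795058489792*I*√2)/337016 ≈ 2.9589 + 1.6729*I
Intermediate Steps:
O(j, B) = 3*(B + 45/B)/(2*j) (O(j, B) = 3*((B + 45/B)/(j + j)) = 3*((B + 45/B)/((2*j))) = 3*((B + 45/B)*(1/(2*j))) = 3*((B + 45/B)/(2*j)) = 3*(B + 45/B)/(2*j))
Q(m) = √2*√m (Q(m) = √(2*m) = √2*√m)
√(Q(23 + 24*(-3)) + O(-412, -1636)) = √(√2*√(23 + 24*(-3)) + (3/2)*(45 + (-1636)²)/(-1636*(-412))) = √(√2*√(23 - 72) + (3/2)*(-1/1636)*(-1/412)*(45 + 2676496)) = √(√2*√(-49) + (3/2)*(-1/1636)*(-1/412)*2676541) = √(√2*(7*I) + 8029623/1348064) = √(7*I*√2 + 8029623/1348064) = √(8029623/1348064 + 7*I*√2)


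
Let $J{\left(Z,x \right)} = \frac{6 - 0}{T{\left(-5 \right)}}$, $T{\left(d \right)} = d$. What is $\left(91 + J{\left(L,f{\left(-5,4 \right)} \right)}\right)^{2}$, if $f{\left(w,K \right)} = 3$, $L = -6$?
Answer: $\frac{201601}{25} \approx 8064.0$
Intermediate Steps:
$J{\left(Z,x \right)} = - \frac{6}{5}$ ($J{\left(Z,x \right)} = \frac{6 - 0}{-5} = \left(6 + 0\right) \left(- \frac{1}{5}\right) = 6 \left(- \frac{1}{5}\right) = - \frac{6}{5}$)
$\left(91 + J{\left(L,f{\left(-5,4 \right)} \right)}\right)^{2} = \left(91 - \frac{6}{5}\right)^{2} = \left(\frac{449}{5}\right)^{2} = \frac{201601}{25}$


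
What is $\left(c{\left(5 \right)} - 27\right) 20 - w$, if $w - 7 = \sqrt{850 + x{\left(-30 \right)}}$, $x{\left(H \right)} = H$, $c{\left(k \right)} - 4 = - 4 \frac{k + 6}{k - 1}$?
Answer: $-687 - 2 \sqrt{205} \approx -715.64$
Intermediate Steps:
$c{\left(k \right)} = 4 - \frac{4 \left(6 + k\right)}{-1 + k}$ ($c{\left(k \right)} = 4 - 4 \frac{k + 6}{k - 1} = 4 - 4 \frac{6 + k}{-1 + k} = 4 - \frac{4 \left(6 + k\right)}{-1 + k}$)
$w = 7 + 2 \sqrt{205}$ ($w = 7 + \sqrt{850 - 30} = 7 + \sqrt{820} = 7 + 2 \sqrt{205} \approx 35.636$)
$\left(c{\left(5 \right)} - 27\right) 20 - w = \left(- \frac{28}{-1 + 5} - 27\right) 20 - \left(7 + 2 \sqrt{205}\right) = \left(- \frac{28}{4} - 27\right) 20 - \left(7 + 2 \sqrt{205}\right) = \left(\left(-28\right) \frac{1}{4} - 27\right) 20 - \left(7 + 2 \sqrt{205}\right) = \left(-7 - 27\right) 20 - \left(7 + 2 \sqrt{205}\right) = \left(-34\right) 20 - \left(7 + 2 \sqrt{205}\right) = -680 - \left(7 + 2 \sqrt{205}\right) = -687 - 2 \sqrt{205}$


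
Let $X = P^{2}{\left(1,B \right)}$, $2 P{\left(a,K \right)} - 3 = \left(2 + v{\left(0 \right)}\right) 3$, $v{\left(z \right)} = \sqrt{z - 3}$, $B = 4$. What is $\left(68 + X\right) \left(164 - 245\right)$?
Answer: $- \frac{13203}{2} - \frac{2187 i \sqrt{3}}{2} \approx -6601.5 - 1894.0 i$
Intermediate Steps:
$v{\left(z \right)} = \sqrt{-3 + z}$
$P{\left(a,K \right)} = \frac{9}{2} + \frac{3 i \sqrt{3}}{2}$ ($P{\left(a,K \right)} = \frac{3}{2} + \frac{\left(2 + \sqrt{-3 + 0}\right) 3}{2} = \frac{3}{2} + \frac{\left(2 + \sqrt{-3}\right) 3}{2} = \frac{3}{2} + \frac{\left(2 + i \sqrt{3}\right) 3}{2} = \frac{3}{2} + \frac{6 + 3 i \sqrt{3}}{2} = \frac{3}{2} + \left(3 + \frac{3 i \sqrt{3}}{2}\right) = \frac{9}{2} + \frac{3 i \sqrt{3}}{2}$)
$X = \left(\frac{9}{2} + \frac{3 i \sqrt{3}}{2}\right)^{2} \approx 13.5 + 23.383 i$
$\left(68 + X\right) \left(164 - 245\right) = \left(68 + \left(\frac{27}{2} + \frac{27 i \sqrt{3}}{2}\right)\right) \left(164 - 245\right) = \left(\frac{163}{2} + \frac{27 i \sqrt{3}}{2}\right) \left(-81\right) = - \frac{13203}{2} - \frac{2187 i \sqrt{3}}{2}$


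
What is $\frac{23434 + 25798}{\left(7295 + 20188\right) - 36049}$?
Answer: $- \frac{24616}{4283} \approx -5.7474$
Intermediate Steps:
$\frac{23434 + 25798}{\left(7295 + 20188\right) - 36049} = \frac{49232}{27483 - 36049} = \frac{49232}{-8566} = 49232 \left(- \frac{1}{8566}\right) = - \frac{24616}{4283}$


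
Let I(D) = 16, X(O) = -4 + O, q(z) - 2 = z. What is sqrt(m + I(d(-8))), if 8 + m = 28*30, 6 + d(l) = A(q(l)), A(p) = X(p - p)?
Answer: 4*sqrt(53) ≈ 29.120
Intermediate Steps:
q(z) = 2 + z
A(p) = -4 (A(p) = -4 + (p - p) = -4 + 0 = -4)
d(l) = -10 (d(l) = -6 - 4 = -10)
m = 832 (m = -8 + 28*30 = -8 + 840 = 832)
sqrt(m + I(d(-8))) = sqrt(832 + 16) = sqrt(848) = 4*sqrt(53)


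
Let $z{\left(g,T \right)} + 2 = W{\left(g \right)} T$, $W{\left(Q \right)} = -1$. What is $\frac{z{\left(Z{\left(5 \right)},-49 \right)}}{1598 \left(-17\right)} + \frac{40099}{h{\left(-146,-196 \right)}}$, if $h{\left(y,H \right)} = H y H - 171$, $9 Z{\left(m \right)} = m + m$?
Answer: $- \frac{28786129}{3241948246} \approx -0.0088793$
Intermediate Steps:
$Z{\left(m \right)} = \frac{2 m}{9}$ ($Z{\left(m \right)} = \frac{m + m}{9} = \frac{2 m}{9}$)
$h{\left(y,H \right)} = -171 + y H^{2}$ ($h{\left(y,H \right)} = y H^{2} - 171 = -171 + y H^{2}$)
$z{\left(g,T \right)} = -2 - T$
$\frac{z{\left(Z{\left(5 \right)},-49 \right)}}{1598 \left(-17\right)} + \frac{40099}{h{\left(-146,-196 \right)}} = \frac{-2 - -49}{1598 \left(-17\right)} + \frac{40099}{-171 - 146 \left(-196\right)^{2}} = \frac{-2 + 49}{-27166} + \frac{40099}{-171 - 5608736} = 47 \left(- \frac{1}{27166}\right) + \frac{40099}{-171 - 5608736} = - \frac{1}{578} + \frac{40099}{-5608907} = - \frac{1}{578} + 40099 \left(- \frac{1}{5608907}\right) = - \frac{1}{578} - \frac{40099}{5608907} = - \frac{28786129}{3241948246}$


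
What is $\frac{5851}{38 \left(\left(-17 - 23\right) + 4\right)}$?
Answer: $- \frac{5851}{1368} \approx -4.277$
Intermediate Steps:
$\frac{5851}{38 \left(\left(-17 - 23\right) + 4\right)} = \frac{5851}{38 \left(-40 + 4\right)} = \frac{5851}{38 \left(-36\right)} = \frac{5851}{-1368} = 5851 \left(- \frac{1}{1368}\right) = - \frac{5851}{1368}$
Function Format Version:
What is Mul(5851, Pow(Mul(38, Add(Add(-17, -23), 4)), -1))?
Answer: Rational(-5851, 1368) ≈ -4.2770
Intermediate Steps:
Mul(5851, Pow(Mul(38, Add(Add(-17, -23), 4)), -1)) = Mul(5851, Pow(Mul(38, Add(-40, 4)), -1)) = Mul(5851, Pow(Mul(38, -36), -1)) = Mul(5851, Pow(-1368, -1)) = Mul(5851, Rational(-1, 1368)) = Rational(-5851, 1368)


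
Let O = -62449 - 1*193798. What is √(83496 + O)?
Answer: I*√172751 ≈ 415.63*I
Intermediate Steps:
O = -256247 (O = -62449 - 193798 = -256247)
√(83496 + O) = √(83496 - 256247) = √(-172751) = I*√172751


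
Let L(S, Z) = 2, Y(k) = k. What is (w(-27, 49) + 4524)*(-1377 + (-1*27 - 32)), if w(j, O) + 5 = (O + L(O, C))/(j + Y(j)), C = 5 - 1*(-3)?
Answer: -58391350/9 ≈ -6.4879e+6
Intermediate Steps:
C = 8 (C = 5 + 3 = 8)
w(j, O) = -5 + (2 + O)/(2*j) (w(j, O) = -5 + (O + 2)/(j + j) = -5 + (2 + O)/((2*j)) = -5 + (2 + O)*(1/(2*j)) = -5 + (2 + O)/(2*j))
(w(-27, 49) + 4524)*(-1377 + (-1*27 - 32)) = ((1/2)*(2 + 49 - 10*(-27))/(-27) + 4524)*(-1377 + (-1*27 - 32)) = ((1/2)*(-1/27)*(2 + 49 + 270) + 4524)*(-1377 + (-27 - 32)) = ((1/2)*(-1/27)*321 + 4524)*(-1377 - 59) = (-107/18 + 4524)*(-1436) = (81325/18)*(-1436) = -58391350/9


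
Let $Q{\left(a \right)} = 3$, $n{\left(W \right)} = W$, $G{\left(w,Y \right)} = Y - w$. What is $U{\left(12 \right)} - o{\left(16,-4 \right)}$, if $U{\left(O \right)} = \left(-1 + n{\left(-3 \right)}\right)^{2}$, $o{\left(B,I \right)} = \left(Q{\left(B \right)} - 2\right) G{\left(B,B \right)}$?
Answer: $16$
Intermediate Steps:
$o{\left(B,I \right)} = 0$ ($o{\left(B,I \right)} = \left(3 - 2\right) \left(B - B\right) = 1 \cdot 0 = 0$)
$U{\left(O \right)} = 16$ ($U{\left(O \right)} = \left(-1 - 3\right)^{2} = \left(-4\right)^{2} = 16$)
$U{\left(12 \right)} - o{\left(16,-4 \right)} = 16 - 0 = 16 + 0 = 16$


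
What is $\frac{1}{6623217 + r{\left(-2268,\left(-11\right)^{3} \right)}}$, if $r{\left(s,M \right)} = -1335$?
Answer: $\frac{1}{6621882} \approx 1.5101 \cdot 10^{-7}$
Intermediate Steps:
$\frac{1}{6623217 + r{\left(-2268,\left(-11\right)^{3} \right)}} = \frac{1}{6623217 - 1335} = \frac{1}{6621882}$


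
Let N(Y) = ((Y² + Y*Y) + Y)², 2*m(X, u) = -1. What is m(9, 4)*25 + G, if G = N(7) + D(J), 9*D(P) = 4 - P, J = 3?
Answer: 198227/18 ≈ 11013.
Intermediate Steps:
m(X, u) = -½ (m(X, u) = (½)*(-1) = -½)
D(P) = 4/9 - P/9 (D(P) = (4 - P)/9 = 4/9 - P/9)
N(Y) = (Y + 2*Y²)² (N(Y) = ((Y² + Y²) + Y)² = (2*Y² + Y)² = (Y + 2*Y²)²)
G = 99226/9 (G = 7²*(1 + 2*7)² + (4/9 - ⅑*3) = 49*(1 + 14)² + (4/9 - ⅓) = 49*15² + ⅑ = 49*225 + ⅑ = 11025 + ⅑ = 99226/9 ≈ 11025.)
m(9, 4)*25 + G = -½*25 + 99226/9 = -25/2 + 99226/9 = 198227/18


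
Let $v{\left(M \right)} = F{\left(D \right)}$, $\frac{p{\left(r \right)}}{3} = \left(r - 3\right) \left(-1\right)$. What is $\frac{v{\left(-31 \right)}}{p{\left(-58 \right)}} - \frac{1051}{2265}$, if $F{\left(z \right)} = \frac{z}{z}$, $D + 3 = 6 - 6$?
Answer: $- \frac{63356}{138165} \approx -0.45855$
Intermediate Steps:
$D = -3$ ($D = -3 + \left(6 - 6\right) = -3 + 0 = -3$)
$F{\left(z \right)} = 1$
$p{\left(r \right)} = 9 - 3 r$ ($p{\left(r \right)} = 3 \left(r - 3\right) \left(-1\right) = 3 \left(-3 + r\right) \left(-1\right) = 3 \left(3 - r\right) = 9 - 3 r$)
$v{\left(M \right)} = 1$
$\frac{v{\left(-31 \right)}}{p{\left(-58 \right)}} - \frac{1051}{2265} = 1 \frac{1}{9 - -174} - \frac{1051}{2265} = 1 \frac{1}{9 + 174} - \frac{1051}{2265} = 1 \cdot \frac{1}{183} - \frac{1051}{2265} = \frac{1}{183} - \frac{1051}{2265} = - \frac{63356}{138165}$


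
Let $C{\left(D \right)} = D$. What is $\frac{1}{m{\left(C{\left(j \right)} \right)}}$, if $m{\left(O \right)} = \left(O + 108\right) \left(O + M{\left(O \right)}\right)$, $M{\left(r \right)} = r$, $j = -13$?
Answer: $- \frac{1}{2470} \approx -0.00040486$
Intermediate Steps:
$m{\left(O \right)} = 2 O \left(108 + O\right)$ ($m{\left(O \right)} = \left(O + 108\right) \left(O + O\right) = \left(108 + O\right) 2 O = 2 O \left(108 + O\right)$)
$\frac{1}{m{\left(C{\left(j \right)} \right)}} = \frac{1}{2 \left(-13\right) \left(108 - 13\right)} = \frac{1}{2 \left(-13\right) 95} = \frac{1}{-2470} = - \frac{1}{2470}$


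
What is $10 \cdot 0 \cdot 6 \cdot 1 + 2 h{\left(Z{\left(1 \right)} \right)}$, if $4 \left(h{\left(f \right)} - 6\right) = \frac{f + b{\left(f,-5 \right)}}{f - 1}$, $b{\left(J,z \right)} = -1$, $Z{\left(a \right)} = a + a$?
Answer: $\frac{25}{2} \approx 12.5$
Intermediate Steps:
$Z{\left(a \right)} = 2 a$
$h{\left(f \right)} = \frac{25}{4}$ ($h{\left(f \right)} = 6 + \frac{\left(f - 1\right) \frac{1}{f - 1}}{4} = 6 + \frac{\left(-1 + f\right) \frac{1}{-1 + f}}{4} = 6 + \frac{1}{4} \cdot 1 = 6 + \frac{1}{4} = \frac{25}{4}$)
$10 \cdot 0 \cdot 6 \cdot 1 + 2 h{\left(Z{\left(1 \right)} \right)} = 10 \cdot 0 \cdot 6 \cdot 1 + 2 \cdot \frac{25}{4} = 10 \cdot 0 \cdot 1 + \frac{25}{2} = 10 \cdot 0 + \frac{25}{2} = 0 + \frac{25}{2} = \frac{25}{2}$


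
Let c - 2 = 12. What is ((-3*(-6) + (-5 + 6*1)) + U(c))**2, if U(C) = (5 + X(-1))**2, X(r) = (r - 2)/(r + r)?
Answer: 60025/16 ≈ 3751.6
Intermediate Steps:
X(r) = (-2 + r)/(2*r) (X(r) = (-2 + r)/((2*r)) = (-2 + r)*(1/(2*r)) = (-2 + r)/(2*r))
c = 14 (c = 2 + 12 = 14)
U(C) = 169/4 (U(C) = (5 + (1/2)*(-2 - 1)/(-1))**2 = (5 + (1/2)*(-1)*(-3))**2 = (5 + 3/2)**2 = (13/2)**2 = 169/4)
((-3*(-6) + (-5 + 6*1)) + U(c))**2 = ((-3*(-6) + (-5 + 6*1)) + 169/4)**2 = ((18 + (-5 + 6)) + 169/4)**2 = ((18 + 1) + 169/4)**2 = (19 + 169/4)**2 = (245/4)**2 = 60025/16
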